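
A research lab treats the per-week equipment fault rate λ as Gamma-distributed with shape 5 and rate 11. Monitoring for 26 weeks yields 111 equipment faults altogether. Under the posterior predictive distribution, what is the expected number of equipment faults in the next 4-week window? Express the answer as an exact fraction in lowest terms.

Total count 111 over total exposure 26 weeks.
By Gamma–Poisson conjugacy, the posterior is Gamma(α + Σx, β + Σt) = Gamma(5 + 111, 11 + 26) = Gamma(116, 37).
Predictive mean over a 4-week window = T·E[λ|data] = 4·116/37 = 464/37.

464/37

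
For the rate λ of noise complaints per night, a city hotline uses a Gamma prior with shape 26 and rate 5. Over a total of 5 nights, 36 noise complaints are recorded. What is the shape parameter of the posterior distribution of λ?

Total count 36 over total exposure 5 nights.
By Gamma–Poisson conjugacy, the posterior is Gamma(α + Σx, β + Σt) = Gamma(26 + 36, 5 + 5) = Gamma(62, 10).

62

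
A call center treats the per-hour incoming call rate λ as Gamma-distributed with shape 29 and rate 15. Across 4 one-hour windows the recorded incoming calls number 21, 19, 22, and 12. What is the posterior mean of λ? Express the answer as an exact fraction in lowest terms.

103/19

Total count: 21 + 19 + 22 + 12 = 74.
Total exposure: 4 hours.
Conjugate update: add total count to the shape and total exposure to the rate, giving Gamma(103, 19).
Posterior mean = α'/β' = 103/19.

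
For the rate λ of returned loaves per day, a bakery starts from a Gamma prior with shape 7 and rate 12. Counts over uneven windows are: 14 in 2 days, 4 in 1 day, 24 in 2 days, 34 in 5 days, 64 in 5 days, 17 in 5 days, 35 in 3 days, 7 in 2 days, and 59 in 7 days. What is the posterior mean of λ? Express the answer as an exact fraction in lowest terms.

Total count: 14 + 4 + 24 + 34 + 64 + 17 + 35 + 7 + 59 = 258.
Total exposure: 2 + 1 + 2 + 5 + 5 + 5 + 3 + 2 + 7 = 32 days.
Gamma(α, β) with Poisson data over total exposure Σt gives posterior Gamma(α+Σx, β+Σt) = Gamma(265, 44).
Posterior mean = α'/β' = 265/44.

265/44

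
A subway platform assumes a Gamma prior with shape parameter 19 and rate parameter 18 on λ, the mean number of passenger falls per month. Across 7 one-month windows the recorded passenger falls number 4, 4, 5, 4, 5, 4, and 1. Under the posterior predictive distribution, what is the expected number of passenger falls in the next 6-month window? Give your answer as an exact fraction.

276/25

Total count: 4 + 4 + 5 + 4 + 5 + 4 + 1 = 27.
Total exposure: 7 months.
Posterior: α' = 19 + 27 = 46, β' = 18 + 7 = 25.
Predictive mean over a 6-month window = T·E[λ|data] = 6·46/25 = 276/25.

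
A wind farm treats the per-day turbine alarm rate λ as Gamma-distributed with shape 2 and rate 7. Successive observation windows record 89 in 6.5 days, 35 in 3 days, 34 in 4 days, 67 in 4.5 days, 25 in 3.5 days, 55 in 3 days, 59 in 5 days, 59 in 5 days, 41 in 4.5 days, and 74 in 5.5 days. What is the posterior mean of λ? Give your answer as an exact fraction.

Total count: 89 + 35 + 34 + 67 + 25 + 55 + 59 + 59 + 41 + 74 = 538.
Total exposure: 6.5 + 3 + 4 + 4.5 + 3.5 + 3 + 5 + 5 + 4.5 + 5.5 = 44.5 days.
The Gamma prior is conjugate for the Poisson rate, so λ | data ~ Gamma(2+538, 7+44.5) = Gamma(540, 103/2).
Posterior mean = α'/β' = 540/(103/2) = 1080/103.

1080/103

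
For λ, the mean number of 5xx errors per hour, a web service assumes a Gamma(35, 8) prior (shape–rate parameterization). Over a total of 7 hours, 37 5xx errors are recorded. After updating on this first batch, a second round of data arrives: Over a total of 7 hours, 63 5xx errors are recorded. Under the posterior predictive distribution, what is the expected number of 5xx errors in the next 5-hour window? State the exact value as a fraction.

Total count 37 over total exposure 7 hours.
After the first batch: Gamma(35 + 37, 8 + 7) = Gamma(72, 15).
Total count 63 over total exposure 7 hours.
After the second batch: Gamma(72 + 63, 15 + 7) = Gamma(135, 22).
Predictive mean over a 5-hour window = T·E[λ|data] = 5·135/22 = 675/22.

675/22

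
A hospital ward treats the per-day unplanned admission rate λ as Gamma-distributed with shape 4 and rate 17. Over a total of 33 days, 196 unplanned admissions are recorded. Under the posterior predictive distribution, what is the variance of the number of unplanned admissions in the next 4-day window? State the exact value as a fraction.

432/25

Total count 196 over total exposure 33 days.
The Gamma prior is conjugate for the Poisson rate, so λ | data ~ Gamma(4+196, 17+33) = Gamma(200, 50).
The posterior predictive for a window of length T is Negative Binomial with variance T·α'·(β'+T)/β'² = 4·200·54/2500 = 432/25.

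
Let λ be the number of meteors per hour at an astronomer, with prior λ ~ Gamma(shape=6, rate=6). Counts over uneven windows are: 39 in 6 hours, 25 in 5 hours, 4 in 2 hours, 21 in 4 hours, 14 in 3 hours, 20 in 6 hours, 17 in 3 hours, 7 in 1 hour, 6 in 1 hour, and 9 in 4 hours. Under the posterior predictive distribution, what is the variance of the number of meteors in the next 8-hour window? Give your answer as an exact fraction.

Total count: 39 + 25 + 4 + 21 + 14 + 20 + 17 + 7 + 6 + 9 = 162.
Total exposure: 6 + 5 + 2 + 4 + 3 + 6 + 3 + 1 + 1 + 4 = 35 hours.
The Gamma prior is conjugate for the Poisson rate, so λ | data ~ Gamma(6+162, 6+35) = Gamma(168, 41).
The posterior predictive for a window of length T is Negative Binomial with variance T·α'·(β'+T)/β'² = 8·168·49/1681 = 65856/1681.

65856/1681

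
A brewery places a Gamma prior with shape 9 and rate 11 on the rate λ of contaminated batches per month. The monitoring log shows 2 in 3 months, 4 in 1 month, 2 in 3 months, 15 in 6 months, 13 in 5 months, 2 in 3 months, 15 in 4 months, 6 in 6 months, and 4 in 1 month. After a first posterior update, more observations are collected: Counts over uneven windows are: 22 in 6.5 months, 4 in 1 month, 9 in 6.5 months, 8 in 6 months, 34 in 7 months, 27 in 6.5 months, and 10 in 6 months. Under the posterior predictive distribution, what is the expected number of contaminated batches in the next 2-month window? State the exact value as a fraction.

248/55

Total count: 2 + 4 + 2 + 15 + 13 + 2 + 15 + 6 + 4 = 63.
Total exposure: 3 + 1 + 3 + 6 + 5 + 3 + 4 + 6 + 1 = 32 months.
After the first batch: Gamma(9 + 63, 11 + 32) = Gamma(72, 43).
Total count: 22 + 4 + 9 + 8 + 34 + 27 + 10 = 114.
Total exposure: 6.5 + 1 + 6.5 + 6 + 7 + 6.5 + 6 = 39.5 months.
After the second batch: Gamma(72 + 114, 43 + 39.5) = Gamma(186, 165/2).
Predictive mean over a 2-month window = T·E[λ|data] = 2·186/(165/2) = 248/55.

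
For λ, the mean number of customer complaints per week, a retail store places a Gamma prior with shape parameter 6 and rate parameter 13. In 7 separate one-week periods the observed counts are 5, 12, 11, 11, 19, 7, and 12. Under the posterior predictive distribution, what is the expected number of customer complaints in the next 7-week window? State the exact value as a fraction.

581/20

Total count: 5 + 12 + 11 + 11 + 19 + 7 + 12 = 77.
Total exposure: 7 weeks.
Conjugate update: add total count to the shape and total exposure to the rate, giving Gamma(83, 20).
Predictive mean over a 7-week window = T·E[λ|data] = 7·83/20 = 581/20.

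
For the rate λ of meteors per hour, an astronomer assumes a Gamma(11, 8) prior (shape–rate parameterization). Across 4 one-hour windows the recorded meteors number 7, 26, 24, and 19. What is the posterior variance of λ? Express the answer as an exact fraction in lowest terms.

Total count: 7 + 26 + 24 + 19 = 76.
Total exposure: 4 hours.
Posterior: α' = 11 + 76 = 87, β' = 8 + 4 = 12.
Posterior variance = α'/β'² = 87/144 = 29/48.

29/48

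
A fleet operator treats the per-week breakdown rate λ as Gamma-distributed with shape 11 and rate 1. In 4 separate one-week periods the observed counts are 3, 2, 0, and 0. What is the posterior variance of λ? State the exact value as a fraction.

Total count: 3 + 2 + 0 + 0 = 5.
Total exposure: 4 weeks.
By Gamma–Poisson conjugacy, the posterior is Gamma(α + Σx, β + Σt) = Gamma(11 + 5, 1 + 4) = Gamma(16, 5).
Posterior variance = α'/β'² = 16/25.

16/25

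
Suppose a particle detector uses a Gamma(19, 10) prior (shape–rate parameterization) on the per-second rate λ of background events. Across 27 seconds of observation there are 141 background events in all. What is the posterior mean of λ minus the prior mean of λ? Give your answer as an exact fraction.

897/370

Total count 141 over total exposure 27 seconds.
By Gamma–Poisson conjugacy, the posterior is Gamma(α + Σx, β + Σt) = Gamma(19 + 141, 10 + 27) = Gamma(160, 37).
Posterior mean = 160/37 = 160/37; prior mean = 19/10 = 19/10. Difference = 160/37 − 19/10 = 897/370.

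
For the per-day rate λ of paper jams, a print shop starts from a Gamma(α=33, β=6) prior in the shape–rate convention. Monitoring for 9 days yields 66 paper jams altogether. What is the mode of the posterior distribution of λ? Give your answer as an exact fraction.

Total count 66 over total exposure 9 days.
Gamma(α, β) with Poisson data over total exposure Σt gives posterior Gamma(α+Σx, β+Σt) = Gamma(99, 15).
Posterior mode = (α'−1)/β' = 98/15.

98/15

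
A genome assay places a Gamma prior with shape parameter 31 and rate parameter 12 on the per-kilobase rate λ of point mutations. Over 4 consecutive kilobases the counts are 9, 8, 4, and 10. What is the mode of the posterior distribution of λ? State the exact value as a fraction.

61/16

Total count: 9 + 8 + 4 + 10 = 31.
Total exposure: 4 kilobases.
The Gamma prior is conjugate for the Poisson rate, so λ | data ~ Gamma(31+31, 12+4) = Gamma(62, 16).
Posterior mode = (α'−1)/β' = 61/16.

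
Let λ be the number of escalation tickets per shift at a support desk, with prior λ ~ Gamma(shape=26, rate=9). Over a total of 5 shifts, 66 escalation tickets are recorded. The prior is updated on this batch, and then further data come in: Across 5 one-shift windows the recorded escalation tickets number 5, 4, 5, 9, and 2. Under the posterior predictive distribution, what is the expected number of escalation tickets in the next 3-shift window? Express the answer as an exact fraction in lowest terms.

351/19

Total count 66 over total exposure 5 shifts.
After the first batch: Gamma(26 + 66, 9 + 5) = Gamma(92, 14).
Total count: 5 + 4 + 5 + 9 + 2 = 25.
Total exposure: 5 shifts.
After the second batch: Gamma(92 + 25, 14 + 5) = Gamma(117, 19).
Predictive mean over a 3-shift window = T·E[λ|data] = 3·117/19 = 351/19.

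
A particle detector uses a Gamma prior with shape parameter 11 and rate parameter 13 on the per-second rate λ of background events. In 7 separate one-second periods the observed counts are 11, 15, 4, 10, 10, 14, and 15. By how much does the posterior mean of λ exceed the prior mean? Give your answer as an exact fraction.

Total count: 11 + 15 + 4 + 10 + 10 + 14 + 15 = 79.
Total exposure: 7 seconds.
By Gamma–Poisson conjugacy, the posterior is Gamma(α + Σx, β + Σt) = Gamma(11 + 79, 13 + 7) = Gamma(90, 20).
Posterior mean = 90/20 = 9/2; prior mean = 11/13 = 11/13. Difference = 9/2 − 11/13 = 95/26.

95/26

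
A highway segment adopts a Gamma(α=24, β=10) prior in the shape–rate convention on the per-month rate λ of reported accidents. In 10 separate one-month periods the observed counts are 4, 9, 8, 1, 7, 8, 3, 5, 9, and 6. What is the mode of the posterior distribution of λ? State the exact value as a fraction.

Total count: 4 + 9 + 8 + 1 + 7 + 8 + 3 + 5 + 9 + 6 = 60.
Total exposure: 10 months.
Gamma(α, β) with Poisson data over total exposure Σt gives posterior Gamma(α+Σx, β+Σt) = Gamma(84, 20).
Posterior mode = (α'−1)/β' = 83/20.

83/20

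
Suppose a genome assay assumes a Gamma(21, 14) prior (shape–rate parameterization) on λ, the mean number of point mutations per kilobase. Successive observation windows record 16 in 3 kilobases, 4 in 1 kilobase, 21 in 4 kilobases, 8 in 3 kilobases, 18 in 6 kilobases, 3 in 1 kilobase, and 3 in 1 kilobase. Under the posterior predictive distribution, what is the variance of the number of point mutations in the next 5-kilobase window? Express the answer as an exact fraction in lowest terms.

Total count: 16 + 4 + 21 + 8 + 18 + 3 + 3 = 73.
Total exposure: 3 + 1 + 4 + 3 + 6 + 1 + 1 = 19 kilobases.
Conjugate update: add total count to the shape and total exposure to the rate, giving Gamma(94, 33).
The posterior predictive for a window of length T is Negative Binomial with variance T·α'·(β'+T)/β'² = 5·94·38/1089 = 17860/1089.

17860/1089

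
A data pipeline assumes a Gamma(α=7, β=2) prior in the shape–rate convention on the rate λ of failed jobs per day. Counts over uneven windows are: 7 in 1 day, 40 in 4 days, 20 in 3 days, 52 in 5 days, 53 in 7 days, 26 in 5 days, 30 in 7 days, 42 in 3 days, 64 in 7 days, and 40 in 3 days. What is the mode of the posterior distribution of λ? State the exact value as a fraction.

380/47

Total count: 7 + 40 + 20 + 52 + 53 + 26 + 30 + 42 + 64 + 40 = 374.
Total exposure: 1 + 4 + 3 + 5 + 7 + 5 + 7 + 3 + 7 + 3 = 45 days.
Gamma(α, β) with Poisson data over total exposure Σt gives posterior Gamma(α+Σx, β+Σt) = Gamma(381, 47).
Posterior mode = (α'−1)/β' = 380/47.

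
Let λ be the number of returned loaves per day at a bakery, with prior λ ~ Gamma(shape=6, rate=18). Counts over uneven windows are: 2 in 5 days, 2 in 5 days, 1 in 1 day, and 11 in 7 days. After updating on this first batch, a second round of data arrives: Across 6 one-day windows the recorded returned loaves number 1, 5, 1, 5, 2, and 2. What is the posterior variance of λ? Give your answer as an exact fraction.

19/882

Total count: 2 + 2 + 1 + 11 = 16.
Total exposure: 5 + 5 + 1 + 7 = 18 days.
After the first batch: Gamma(6 + 16, 18 + 18) = Gamma(22, 36).
Total count: 1 + 5 + 1 + 5 + 2 + 2 = 16.
Total exposure: 6 days.
After the second batch: Gamma(22 + 16, 36 + 6) = Gamma(38, 42).
Posterior variance = α'/β'² = 38/1764 = 19/882.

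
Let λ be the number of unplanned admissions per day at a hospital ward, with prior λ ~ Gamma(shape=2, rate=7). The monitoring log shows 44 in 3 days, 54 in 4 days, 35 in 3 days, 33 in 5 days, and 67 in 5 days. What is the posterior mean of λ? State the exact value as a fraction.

Total count: 44 + 54 + 35 + 33 + 67 = 233.
Total exposure: 3 + 4 + 3 + 5 + 5 = 20 days.
Posterior: α' = 2 + 233 = 235, β' = 7 + 20 = 27.
Posterior mean = α'/β' = 235/27.

235/27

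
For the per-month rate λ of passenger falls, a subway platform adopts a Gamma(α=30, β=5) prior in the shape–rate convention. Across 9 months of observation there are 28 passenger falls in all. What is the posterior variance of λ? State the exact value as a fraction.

29/98

Total count 28 over total exposure 9 months.
By Gamma–Poisson conjugacy, the posterior is Gamma(α + Σx, β + Σt) = Gamma(30 + 28, 5 + 9) = Gamma(58, 14).
Posterior variance = α'/β'² = 58/196 = 29/98.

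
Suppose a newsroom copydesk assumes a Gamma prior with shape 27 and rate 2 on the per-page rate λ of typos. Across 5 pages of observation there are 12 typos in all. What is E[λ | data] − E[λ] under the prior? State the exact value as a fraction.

Total count 12 over total exposure 5 pages.
Gamma(α, β) with Poisson data over total exposure Σt gives posterior Gamma(α+Σx, β+Σt) = Gamma(39, 7).
Posterior mean = 39/7 = 39/7; prior mean = 27/2 = 27/2. Difference = 39/7 − 27/2 = -111/14.

-111/14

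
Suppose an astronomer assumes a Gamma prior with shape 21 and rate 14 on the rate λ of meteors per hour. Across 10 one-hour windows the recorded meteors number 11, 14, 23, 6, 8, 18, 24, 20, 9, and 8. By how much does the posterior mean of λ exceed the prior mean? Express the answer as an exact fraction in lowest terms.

21/4

Total count: 11 + 14 + 23 + 6 + 8 + 18 + 24 + 20 + 9 + 8 = 141.
Total exposure: 10 hours.
Conjugate update: add total count to the shape and total exposure to the rate, giving Gamma(162, 24).
Posterior mean = 162/24 = 27/4; prior mean = 21/14 = 3/2. Difference = 27/4 − 3/2 = 21/4.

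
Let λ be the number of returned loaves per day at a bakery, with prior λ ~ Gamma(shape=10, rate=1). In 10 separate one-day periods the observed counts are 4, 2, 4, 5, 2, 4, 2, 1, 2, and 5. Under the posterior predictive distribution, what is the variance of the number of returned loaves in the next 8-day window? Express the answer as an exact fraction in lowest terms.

Total count: 4 + 2 + 4 + 5 + 2 + 4 + 2 + 1 + 2 + 5 = 31.
Total exposure: 10 days.
Gamma(α, β) with Poisson data over total exposure Σt gives posterior Gamma(α+Σx, β+Σt) = Gamma(41, 11).
The posterior predictive for a window of length T is Negative Binomial with variance T·α'·(β'+T)/β'² = 8·41·19/121 = 6232/121.

6232/121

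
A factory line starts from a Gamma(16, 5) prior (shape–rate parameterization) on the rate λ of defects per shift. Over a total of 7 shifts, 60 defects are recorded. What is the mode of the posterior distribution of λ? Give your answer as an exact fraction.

Total count 60 over total exposure 7 shifts.
The Gamma prior is conjugate for the Poisson rate, so λ | data ~ Gamma(16+60, 5+7) = Gamma(76, 12).
Posterior mode = (α'−1)/β' = 75/12 = 25/4.

25/4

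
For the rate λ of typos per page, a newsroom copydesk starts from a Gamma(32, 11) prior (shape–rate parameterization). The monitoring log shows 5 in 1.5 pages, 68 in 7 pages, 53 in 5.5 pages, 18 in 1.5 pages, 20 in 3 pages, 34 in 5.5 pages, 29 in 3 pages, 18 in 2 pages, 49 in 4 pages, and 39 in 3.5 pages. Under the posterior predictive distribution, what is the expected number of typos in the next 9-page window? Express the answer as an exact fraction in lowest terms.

1314/19

Total count: 5 + 68 + 53 + 18 + 20 + 34 + 29 + 18 + 49 + 39 = 333.
Total exposure: 1.5 + 7 + 5.5 + 1.5 + 3 + 5.5 + 3 + 2 + 4 + 3.5 = 36.5 pages.
Posterior: α' = 32 + 333 = 365, β' = 11 + 36.5 = 95/2.
Predictive mean over a 9-page window = T·E[λ|data] = 9·365/(95/2) = 1314/19.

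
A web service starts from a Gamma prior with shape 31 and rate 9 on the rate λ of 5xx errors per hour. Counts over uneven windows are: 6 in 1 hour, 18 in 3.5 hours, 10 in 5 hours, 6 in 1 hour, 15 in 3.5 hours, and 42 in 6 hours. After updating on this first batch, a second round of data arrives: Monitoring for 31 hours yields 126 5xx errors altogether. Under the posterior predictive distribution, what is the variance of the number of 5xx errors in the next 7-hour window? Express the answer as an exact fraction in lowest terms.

59563/1800

Total count: 6 + 18 + 10 + 6 + 15 + 42 = 97.
Total exposure: 1 + 3.5 + 5 + 1 + 3.5 + 6 = 20 hours.
After the first batch: Gamma(31 + 97, 9 + 20) = Gamma(128, 29).
Total count 126 over total exposure 31 hours.
After the second batch: Gamma(128 + 126, 29 + 31) = Gamma(254, 60).
The posterior predictive for a window of length T is Negative Binomial with variance T·α'·(β'+T)/β'² = 7·254·67/3600 = 59563/1800.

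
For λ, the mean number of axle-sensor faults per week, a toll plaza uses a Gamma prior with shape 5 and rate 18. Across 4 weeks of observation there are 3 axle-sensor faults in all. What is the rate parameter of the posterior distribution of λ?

22

Total count 3 over total exposure 4 weeks.
Gamma(α, β) with Poisson data over total exposure Σt gives posterior Gamma(α+Σx, β+Σt) = Gamma(8, 22).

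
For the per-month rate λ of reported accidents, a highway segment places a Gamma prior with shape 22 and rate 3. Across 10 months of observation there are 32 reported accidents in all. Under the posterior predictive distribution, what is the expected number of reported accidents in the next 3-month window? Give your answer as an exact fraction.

162/13

Total count 32 over total exposure 10 months.
The Gamma prior is conjugate for the Poisson rate, so λ | data ~ Gamma(22+32, 3+10) = Gamma(54, 13).
Predictive mean over a 3-month window = T·E[λ|data] = 3·54/13 = 162/13.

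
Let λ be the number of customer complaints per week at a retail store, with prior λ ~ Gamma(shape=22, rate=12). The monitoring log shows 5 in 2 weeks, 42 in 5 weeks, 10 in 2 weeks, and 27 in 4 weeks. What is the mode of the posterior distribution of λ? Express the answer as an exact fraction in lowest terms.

Total count: 5 + 42 + 10 + 27 = 84.
Total exposure: 2 + 5 + 2 + 4 = 13 weeks.
The Gamma prior is conjugate for the Poisson rate, so λ | data ~ Gamma(22+84, 12+13) = Gamma(106, 25).
Posterior mode = (α'−1)/β' = 105/25 = 21/5.

21/5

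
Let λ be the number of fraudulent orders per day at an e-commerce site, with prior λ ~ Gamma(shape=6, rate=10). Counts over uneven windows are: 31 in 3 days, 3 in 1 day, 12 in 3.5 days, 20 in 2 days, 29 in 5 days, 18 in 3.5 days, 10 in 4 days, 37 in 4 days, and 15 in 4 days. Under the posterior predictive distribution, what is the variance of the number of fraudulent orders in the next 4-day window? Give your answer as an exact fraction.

1991/100

Total count: 31 + 3 + 12 + 20 + 29 + 18 + 10 + 37 + 15 = 175.
Total exposure: 3 + 1 + 3.5 + 2 + 5 + 3.5 + 4 + 4 + 4 = 30 days.
The Gamma prior is conjugate for the Poisson rate, so λ | data ~ Gamma(6+175, 10+30) = Gamma(181, 40).
The posterior predictive for a window of length T is Negative Binomial with variance T·α'·(β'+T)/β'² = 4·181·44/1600 = 1991/100.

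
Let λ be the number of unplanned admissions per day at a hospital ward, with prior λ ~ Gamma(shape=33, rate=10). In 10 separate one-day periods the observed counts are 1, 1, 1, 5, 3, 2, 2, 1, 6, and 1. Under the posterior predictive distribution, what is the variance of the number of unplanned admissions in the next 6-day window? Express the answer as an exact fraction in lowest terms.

Total count: 1 + 1 + 1 + 5 + 3 + 2 + 2 + 1 + 6 + 1 = 23.
Total exposure: 10 days.
Conjugate update: add total count to the shape and total exposure to the rate, giving Gamma(56, 20).
The posterior predictive for a window of length T is Negative Binomial with variance T·α'·(β'+T)/β'² = 6·56·26/400 = 546/25.

546/25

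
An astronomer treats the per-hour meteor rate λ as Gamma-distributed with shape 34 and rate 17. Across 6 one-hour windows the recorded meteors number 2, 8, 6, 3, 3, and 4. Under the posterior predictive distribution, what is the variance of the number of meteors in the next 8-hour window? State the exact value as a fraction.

Total count: 2 + 8 + 6 + 3 + 3 + 4 = 26.
Total exposure: 6 hours.
Gamma(α, β) with Poisson data over total exposure Σt gives posterior Gamma(α+Σx, β+Σt) = Gamma(60, 23).
The posterior predictive for a window of length T is Negative Binomial with variance T·α'·(β'+T)/β'² = 8·60·31/529 = 14880/529.

14880/529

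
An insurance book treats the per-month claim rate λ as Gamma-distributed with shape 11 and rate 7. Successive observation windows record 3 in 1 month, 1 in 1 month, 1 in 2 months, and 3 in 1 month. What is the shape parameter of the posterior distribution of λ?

19

Total count: 3 + 1 + 1 + 3 = 8.
Total exposure: 1 + 1 + 2 + 1 = 5 months.
Gamma(α, β) with Poisson data over total exposure Σt gives posterior Gamma(α+Σx, β+Σt) = Gamma(19, 12).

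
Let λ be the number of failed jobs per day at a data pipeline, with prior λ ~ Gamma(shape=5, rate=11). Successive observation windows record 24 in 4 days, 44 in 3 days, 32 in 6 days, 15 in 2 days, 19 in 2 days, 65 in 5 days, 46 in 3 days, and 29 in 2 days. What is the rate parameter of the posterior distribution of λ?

38

Total count: 24 + 44 + 32 + 15 + 19 + 65 + 46 + 29 = 274.
Total exposure: 4 + 3 + 6 + 2 + 2 + 5 + 3 + 2 = 27 days.
By Gamma–Poisson conjugacy, the posterior is Gamma(α + Σx, β + Σt) = Gamma(5 + 274, 11 + 27) = Gamma(279, 38).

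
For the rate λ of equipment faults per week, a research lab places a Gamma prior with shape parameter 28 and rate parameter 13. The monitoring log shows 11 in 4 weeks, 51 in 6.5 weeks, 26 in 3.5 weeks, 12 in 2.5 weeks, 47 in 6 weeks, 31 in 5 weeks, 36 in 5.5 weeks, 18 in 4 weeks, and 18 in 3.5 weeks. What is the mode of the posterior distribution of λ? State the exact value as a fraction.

554/107

Total count: 11 + 51 + 26 + 12 + 47 + 31 + 36 + 18 + 18 = 250.
Total exposure: 4 + 6.5 + 3.5 + 2.5 + 6 + 5 + 5.5 + 4 + 3.5 = 40.5 weeks.
Gamma(α, β) with Poisson data over total exposure Σt gives posterior Gamma(α+Σx, β+Σt) = Gamma(278, 107/2).
Posterior mode = (α'−1)/β' = 277/(107/2) = 554/107.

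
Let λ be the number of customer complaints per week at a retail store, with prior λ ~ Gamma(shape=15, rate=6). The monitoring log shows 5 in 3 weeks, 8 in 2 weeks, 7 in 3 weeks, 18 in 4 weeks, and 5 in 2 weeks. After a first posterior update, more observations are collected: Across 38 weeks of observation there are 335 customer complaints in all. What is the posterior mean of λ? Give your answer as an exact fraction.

Total count: 5 + 8 + 7 + 18 + 5 = 43.
Total exposure: 3 + 2 + 3 + 4 + 2 = 14 weeks.
After the first batch: Gamma(15 + 43, 6 + 14) = Gamma(58, 20).
Total count 335 over total exposure 38 weeks.
After the second batch: Gamma(58 + 335, 20 + 38) = Gamma(393, 58).
Posterior mean = α'/β' = 393/58.

393/58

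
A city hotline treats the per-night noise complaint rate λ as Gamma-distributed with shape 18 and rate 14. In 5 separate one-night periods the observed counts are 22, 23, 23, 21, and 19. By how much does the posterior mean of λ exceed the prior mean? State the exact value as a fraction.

711/133

Total count: 22 + 23 + 23 + 21 + 19 = 108.
Total exposure: 5 nights.
The Gamma prior is conjugate for the Poisson rate, so λ | data ~ Gamma(18+108, 14+5) = Gamma(126, 19).
Posterior mean = 126/19 = 126/19; prior mean = 18/14 = 9/7. Difference = 126/19 − 9/7 = 711/133.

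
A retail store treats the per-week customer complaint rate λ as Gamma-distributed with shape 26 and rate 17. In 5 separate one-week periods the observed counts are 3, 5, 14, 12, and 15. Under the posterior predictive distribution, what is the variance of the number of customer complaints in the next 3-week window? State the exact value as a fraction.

Total count: 3 + 5 + 14 + 12 + 15 = 49.
Total exposure: 5 weeks.
Conjugate update: add total count to the shape and total exposure to the rate, giving Gamma(75, 22).
The posterior predictive for a window of length T is Negative Binomial with variance T·α'·(β'+T)/β'² = 3·75·25/484 = 5625/484.

5625/484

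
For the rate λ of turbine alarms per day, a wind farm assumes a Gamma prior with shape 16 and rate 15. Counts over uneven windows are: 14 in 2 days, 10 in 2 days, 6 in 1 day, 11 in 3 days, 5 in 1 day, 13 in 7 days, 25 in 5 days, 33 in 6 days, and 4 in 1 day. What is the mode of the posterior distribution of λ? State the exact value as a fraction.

Total count: 14 + 10 + 6 + 11 + 5 + 13 + 25 + 33 + 4 = 121.
Total exposure: 2 + 2 + 1 + 3 + 1 + 7 + 5 + 6 + 1 = 28 days.
Gamma(α, β) with Poisson data over total exposure Σt gives posterior Gamma(α+Σx, β+Σt) = Gamma(137, 43).
Posterior mode = (α'−1)/β' = 136/43.

136/43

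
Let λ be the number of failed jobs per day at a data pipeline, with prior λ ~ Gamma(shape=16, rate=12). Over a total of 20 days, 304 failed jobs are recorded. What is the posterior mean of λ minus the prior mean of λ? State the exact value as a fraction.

26/3

Total count 304 over total exposure 20 days.
Posterior: α' = 16 + 304 = 320, β' = 12 + 20 = 32.
Posterior mean = 320/32 = 10; prior mean = 16/12 = 4/3. Difference = 10 − 4/3 = 26/3.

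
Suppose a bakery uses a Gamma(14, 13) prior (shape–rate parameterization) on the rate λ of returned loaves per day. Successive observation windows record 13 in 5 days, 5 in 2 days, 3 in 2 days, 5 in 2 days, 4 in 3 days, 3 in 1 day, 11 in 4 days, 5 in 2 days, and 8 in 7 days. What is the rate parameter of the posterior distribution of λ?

Total count: 13 + 5 + 3 + 5 + 4 + 3 + 11 + 5 + 8 = 57.
Total exposure: 5 + 2 + 2 + 2 + 3 + 1 + 4 + 2 + 7 = 28 days.
Gamma(α, β) with Poisson data over total exposure Σt gives posterior Gamma(α+Σx, β+Σt) = Gamma(71, 41).

41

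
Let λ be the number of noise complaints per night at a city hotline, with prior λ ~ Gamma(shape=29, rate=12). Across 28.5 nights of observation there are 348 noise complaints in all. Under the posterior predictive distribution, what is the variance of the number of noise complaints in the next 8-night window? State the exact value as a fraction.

585104/6561

Total count 348 over total exposure 28.5 nights.
Posterior: α' = 29 + 348 = 377, β' = 12 + 28.5 = 81/2.
The posterior predictive for a window of length T is Negative Binomial with variance T·α'·(β'+T)/β'² = 8·377·(97/2)/(6561/4) = 585104/6561.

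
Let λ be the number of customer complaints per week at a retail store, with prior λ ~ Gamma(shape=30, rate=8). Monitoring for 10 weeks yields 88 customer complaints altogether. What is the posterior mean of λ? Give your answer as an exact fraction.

59/9

Total count 88 over total exposure 10 weeks.
Posterior: α' = 30 + 88 = 118, β' = 8 + 10 = 18.
Posterior mean = α'/β' = 118/18 = 59/9.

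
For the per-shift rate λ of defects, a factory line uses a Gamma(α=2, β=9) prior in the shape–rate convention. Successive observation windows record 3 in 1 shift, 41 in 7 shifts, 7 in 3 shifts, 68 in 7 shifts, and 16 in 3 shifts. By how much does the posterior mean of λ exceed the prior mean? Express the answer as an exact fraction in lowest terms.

Total count: 3 + 41 + 7 + 68 + 16 = 135.
Total exposure: 1 + 7 + 3 + 7 + 3 = 21 shifts.
The Gamma prior is conjugate for the Poisson rate, so λ | data ~ Gamma(2+135, 9+21) = Gamma(137, 30).
Posterior mean = 137/30 = 137/30; prior mean = 2/9 = 2/9. Difference = 137/30 − 2/9 = 391/90.

391/90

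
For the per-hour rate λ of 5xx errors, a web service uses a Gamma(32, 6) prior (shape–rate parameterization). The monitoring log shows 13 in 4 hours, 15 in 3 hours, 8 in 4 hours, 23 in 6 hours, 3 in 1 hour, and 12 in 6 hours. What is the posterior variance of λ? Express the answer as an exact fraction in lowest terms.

Total count: 13 + 15 + 8 + 23 + 3 + 12 = 74.
Total exposure: 4 + 3 + 4 + 6 + 1 + 6 = 24 hours.
Gamma(α, β) with Poisson data over total exposure Σt gives posterior Gamma(α+Σx, β+Σt) = Gamma(106, 30).
Posterior variance = α'/β'² = 106/900 = 53/450.

53/450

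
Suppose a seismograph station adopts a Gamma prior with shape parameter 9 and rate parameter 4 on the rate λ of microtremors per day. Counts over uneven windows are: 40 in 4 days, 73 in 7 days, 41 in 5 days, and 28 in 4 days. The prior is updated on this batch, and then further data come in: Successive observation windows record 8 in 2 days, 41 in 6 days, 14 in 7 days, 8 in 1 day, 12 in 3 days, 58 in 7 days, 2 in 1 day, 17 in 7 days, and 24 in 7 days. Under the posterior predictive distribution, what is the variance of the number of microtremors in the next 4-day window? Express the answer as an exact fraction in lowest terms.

Total count: 40 + 73 + 41 + 28 = 182.
Total exposure: 4 + 7 + 5 + 4 = 20 days.
After the first batch: Gamma(9 + 182, 4 + 20) = Gamma(191, 24).
Total count: 8 + 41 + 14 + 8 + 12 + 58 + 2 + 17 + 24 = 184.
Total exposure: 2 + 6 + 7 + 1 + 3 + 7 + 1 + 7 + 7 = 41 days.
After the second batch: Gamma(191 + 184, 24 + 41) = Gamma(375, 65).
The posterior predictive for a window of length T is Negative Binomial with variance T·α'·(β'+T)/β'² = 4·375·69/4225 = 4140/169.

4140/169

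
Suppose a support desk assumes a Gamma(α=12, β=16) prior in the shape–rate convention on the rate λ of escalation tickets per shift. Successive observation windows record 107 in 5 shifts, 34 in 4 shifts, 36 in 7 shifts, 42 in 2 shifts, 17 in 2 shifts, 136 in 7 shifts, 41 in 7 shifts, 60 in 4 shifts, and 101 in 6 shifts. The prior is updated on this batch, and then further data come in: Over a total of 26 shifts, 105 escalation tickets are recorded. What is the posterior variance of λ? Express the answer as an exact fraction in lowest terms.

Total count: 107 + 34 + 36 + 42 + 17 + 136 + 41 + 60 + 101 = 574.
Total exposure: 5 + 4 + 7 + 2 + 2 + 7 + 7 + 4 + 6 = 44 shifts.
After the first batch: Gamma(12 + 574, 16 + 44) = Gamma(586, 60).
Total count 105 over total exposure 26 shifts.
After the second batch: Gamma(586 + 105, 60 + 26) = Gamma(691, 86).
Posterior variance = α'/β'² = 691/7396.

691/7396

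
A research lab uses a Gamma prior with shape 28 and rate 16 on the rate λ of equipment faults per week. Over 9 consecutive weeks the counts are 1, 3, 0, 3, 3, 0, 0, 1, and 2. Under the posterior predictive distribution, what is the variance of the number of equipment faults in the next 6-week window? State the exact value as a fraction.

Total count: 1 + 3 + 0 + 3 + 3 + 0 + 0 + 1 + 2 = 13.
Total exposure: 9 weeks.
Conjugate update: add total count to the shape and total exposure to the rate, giving Gamma(41, 25).
The posterior predictive for a window of length T is Negative Binomial with variance T·α'·(β'+T)/β'² = 6·41·31/625 = 7626/625.

7626/625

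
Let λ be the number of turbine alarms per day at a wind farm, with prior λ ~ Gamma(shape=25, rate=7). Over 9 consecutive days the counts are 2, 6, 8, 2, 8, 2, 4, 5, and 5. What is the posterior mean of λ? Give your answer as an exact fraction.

Total count: 2 + 6 + 8 + 2 + 8 + 2 + 4 + 5 + 5 = 42.
Total exposure: 9 days.
Conjugate update: add total count to the shape and total exposure to the rate, giving Gamma(67, 16).
Posterior mean = α'/β' = 67/16.

67/16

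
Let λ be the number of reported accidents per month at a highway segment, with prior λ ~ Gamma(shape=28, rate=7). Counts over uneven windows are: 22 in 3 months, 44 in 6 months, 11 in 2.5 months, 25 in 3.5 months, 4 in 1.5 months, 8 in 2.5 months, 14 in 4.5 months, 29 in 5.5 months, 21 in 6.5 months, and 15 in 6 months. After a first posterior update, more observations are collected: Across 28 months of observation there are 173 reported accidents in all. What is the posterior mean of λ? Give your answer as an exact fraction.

788/153

Total count: 22 + 44 + 11 + 25 + 4 + 8 + 14 + 29 + 21 + 15 = 193.
Total exposure: 3 + 6 + 2.5 + 3.5 + 1.5 + 2.5 + 4.5 + 5.5 + 6.5 + 6 = 41.5 months.
After the first batch: Gamma(28 + 193, 7 + 41.5) = Gamma(221, 97/2).
Total count 173 over total exposure 28 months.
After the second batch: Gamma(221 + 173, 97/2 + 28) = Gamma(394, 153/2).
Posterior mean = α'/β' = 394/(153/2) = 788/153.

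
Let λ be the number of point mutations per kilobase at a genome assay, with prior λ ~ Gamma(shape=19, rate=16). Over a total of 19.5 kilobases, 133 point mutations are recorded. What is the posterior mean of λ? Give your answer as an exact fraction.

304/71

Total count 133 over total exposure 19.5 kilobases.
Gamma(α, β) with Poisson data over total exposure Σt gives posterior Gamma(α+Σx, β+Σt) = Gamma(152, 71/2).
Posterior mean = α'/β' = 152/(71/2) = 304/71.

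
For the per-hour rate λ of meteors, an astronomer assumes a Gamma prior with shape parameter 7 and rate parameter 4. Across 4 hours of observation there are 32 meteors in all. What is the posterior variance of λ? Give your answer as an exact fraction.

Total count 32 over total exposure 4 hours.
The Gamma prior is conjugate for the Poisson rate, so λ | data ~ Gamma(7+32, 4+4) = Gamma(39, 8).
Posterior variance = α'/β'² = 39/64.

39/64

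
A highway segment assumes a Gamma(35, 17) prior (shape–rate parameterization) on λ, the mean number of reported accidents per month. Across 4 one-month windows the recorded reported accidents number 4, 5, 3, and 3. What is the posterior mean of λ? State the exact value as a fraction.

50/21

Total count: 4 + 5 + 3 + 3 = 15.
Total exposure: 4 months.
The Gamma prior is conjugate for the Poisson rate, so λ | data ~ Gamma(35+15, 17+4) = Gamma(50, 21).
Posterior mean = α'/β' = 50/21.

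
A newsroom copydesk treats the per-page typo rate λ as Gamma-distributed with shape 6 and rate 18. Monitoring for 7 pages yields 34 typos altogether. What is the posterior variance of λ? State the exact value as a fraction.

Total count 34 over total exposure 7 pages.
Posterior: α' = 6 + 34 = 40, β' = 18 + 7 = 25.
Posterior variance = α'/β'² = 40/625 = 8/125.

8/125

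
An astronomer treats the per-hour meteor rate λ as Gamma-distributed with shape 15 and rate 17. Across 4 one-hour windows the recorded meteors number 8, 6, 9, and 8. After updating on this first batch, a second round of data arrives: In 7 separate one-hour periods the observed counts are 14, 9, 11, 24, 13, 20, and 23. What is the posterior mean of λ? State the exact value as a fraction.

40/7

Total count: 8 + 6 + 9 + 8 = 31.
Total exposure: 4 hours.
After the first batch: Gamma(15 + 31, 17 + 4) = Gamma(46, 21).
Total count: 14 + 9 + 11 + 24 + 13 + 20 + 23 = 114.
Total exposure: 7 hours.
After the second batch: Gamma(46 + 114, 21 + 7) = Gamma(160, 28).
Posterior mean = α'/β' = 160/28 = 40/7.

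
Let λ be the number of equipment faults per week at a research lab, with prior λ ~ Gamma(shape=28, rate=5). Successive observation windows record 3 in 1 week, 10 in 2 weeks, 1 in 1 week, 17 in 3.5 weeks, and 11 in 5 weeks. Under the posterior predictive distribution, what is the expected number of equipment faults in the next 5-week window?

20

Total count: 3 + 10 + 1 + 17 + 11 = 42.
Total exposure: 1 + 2 + 1 + 3.5 + 5 = 12.5 weeks.
Gamma(α, β) with Poisson data over total exposure Σt gives posterior Gamma(α+Σx, β+Σt) = Gamma(70, 35/2).
Predictive mean over a 5-week window = T·E[λ|data] = 5·70/(35/2) = 20.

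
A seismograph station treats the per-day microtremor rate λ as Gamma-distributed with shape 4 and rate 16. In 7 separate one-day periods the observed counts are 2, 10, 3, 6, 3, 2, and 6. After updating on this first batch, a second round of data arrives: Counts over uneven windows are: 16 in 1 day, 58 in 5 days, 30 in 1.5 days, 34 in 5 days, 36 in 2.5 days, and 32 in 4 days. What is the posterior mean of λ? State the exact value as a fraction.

Total count: 2 + 10 + 3 + 6 + 3 + 2 + 6 = 32.
Total exposure: 7 days.
After the first batch: Gamma(4 + 32, 16 + 7) = Gamma(36, 23).
Total count: 16 + 58 + 30 + 34 + 36 + 32 = 206.
Total exposure: 1 + 5 + 1.5 + 5 + 2.5 + 4 = 19 days.
After the second batch: Gamma(36 + 206, 23 + 19) = Gamma(242, 42).
Posterior mean = α'/β' = 242/42 = 121/21.

121/21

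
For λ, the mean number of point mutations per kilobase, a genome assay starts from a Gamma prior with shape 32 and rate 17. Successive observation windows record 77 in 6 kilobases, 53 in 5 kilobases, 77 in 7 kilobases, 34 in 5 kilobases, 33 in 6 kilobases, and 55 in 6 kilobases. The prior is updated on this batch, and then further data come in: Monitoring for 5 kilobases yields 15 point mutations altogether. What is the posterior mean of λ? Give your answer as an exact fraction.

Total count: 77 + 53 + 77 + 34 + 33 + 55 = 329.
Total exposure: 6 + 5 + 7 + 5 + 6 + 6 = 35 kilobases.
After the first batch: Gamma(32 + 329, 17 + 35) = Gamma(361, 52).
Total count 15 over total exposure 5 kilobases.
After the second batch: Gamma(361 + 15, 52 + 5) = Gamma(376, 57).
Posterior mean = α'/β' = 376/57.

376/57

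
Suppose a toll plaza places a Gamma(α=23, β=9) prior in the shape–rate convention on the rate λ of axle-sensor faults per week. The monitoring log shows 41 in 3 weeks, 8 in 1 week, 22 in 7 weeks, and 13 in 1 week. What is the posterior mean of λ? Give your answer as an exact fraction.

107/21

Total count: 41 + 8 + 22 + 13 = 84.
Total exposure: 3 + 1 + 7 + 1 = 12 weeks.
Gamma(α, β) with Poisson data over total exposure Σt gives posterior Gamma(α+Σx, β+Σt) = Gamma(107, 21).
Posterior mean = α'/β' = 107/21.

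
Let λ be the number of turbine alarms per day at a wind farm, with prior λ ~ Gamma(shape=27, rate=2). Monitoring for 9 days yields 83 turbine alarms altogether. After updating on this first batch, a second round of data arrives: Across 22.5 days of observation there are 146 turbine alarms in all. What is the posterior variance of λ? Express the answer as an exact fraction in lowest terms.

1024/4489

Total count 83 over total exposure 9 days.
After the first batch: Gamma(27 + 83, 2 + 9) = Gamma(110, 11).
Total count 146 over total exposure 22.5 days.
After the second batch: Gamma(110 + 146, 11 + 22.5) = Gamma(256, 67/2).
Posterior variance = α'/β'² = 256/(4489/4) = 1024/4489.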